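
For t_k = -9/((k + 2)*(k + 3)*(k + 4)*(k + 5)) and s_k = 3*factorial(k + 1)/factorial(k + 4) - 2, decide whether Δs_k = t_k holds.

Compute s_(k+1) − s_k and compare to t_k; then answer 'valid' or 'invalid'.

Valid: the claim telescopes to t_k.

s_(k+1) = 3*factorial(k + 2)/factorial(k + 5) - 2
s_(k+1) − s_k = -9/((k + 2)*(k + 3)*(k + 4)*(k + 5))
(s_(k+1) − s_k) − t_k = 0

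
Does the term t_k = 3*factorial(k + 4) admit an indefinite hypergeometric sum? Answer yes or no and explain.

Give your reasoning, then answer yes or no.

Compute t_(k+1)/t_k: get k + 5.
So A=k + 5 and B=1, with C=1.
Solve (k + 5)·f(k+1) − (1)·f(k) = 1.
From deg A=1, deg B=0, deg C=0: d=-1.
Bound -1 < 0, so the key equation has no polynomial solution.

No — t_k has no hypergeometric antidifference.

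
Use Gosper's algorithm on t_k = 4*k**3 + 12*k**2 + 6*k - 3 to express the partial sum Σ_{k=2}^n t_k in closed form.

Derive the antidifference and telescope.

Ratio r(k) = (4*k**3 + 24*k**2 + 42*k + 19)/(4*k**3 + 12*k**2 + 6*k - 3).
So A=1 and B=1, with C=k**3 + 3*k**2 + 3*k/2 - 3/4.
Need (1)·f(k+1) − (1)·f(k) = k**3 + 3*k**2 + 3*k/2 - 3/4.
Degrees (0,0,3) ⇒ d ≤ 4.
Coefficient equations give f(k) = k*(k + 2)*(k**2 - 2)/4.
Get s_k = R·t_k = k*(k**3 + 2*k**2 - 2*k - 4) with R(k) = B(k−1)f(k)/C(k) = k*(k + 2)*(k**2 - 2)/(4*k**3 + 12*k**2 + 6*k - 3).
Check: Δs_k = 4*k**3 + 12*k**2 + 6*k - 3. ✓
Telescope: S(n) = s_(n+1) − s_(2) = n**4 + 6*n**3 + 10*n**2 + 2*n - 3 − (16) = n**4 + 6*n**3 + 10*n**2 + 2*n - 19.

S(n) = n**4 + 6*n**3 + 10*n**2 + 2*n - 19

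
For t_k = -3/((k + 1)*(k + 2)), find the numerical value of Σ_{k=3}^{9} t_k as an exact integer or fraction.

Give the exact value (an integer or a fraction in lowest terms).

Ratio r(k) = (k + 1)/(k + 3).
Gosper form: A/B · C(k+1)/C(k) with A=k + 1, B=k + 3, C=1.
Solve (k + 1)·f(k+1) − (k + 2)·f(k) = 1.
From deg A=1, deg B=1, deg C=0: d=1.
A polynomial solution: f(k) = k.
R(k) = B(k−1)·f(k)/C(k) = k*(k + 2); s_k = R·t_k = -3*k/(k + 1).
Check: Δs_k = -3/(k**2 + 3*k + 2). ✓
Sum = s_(10) − s_(3); s_(10) = -30/11, s_(3) = -9/4 ⇒ -21/44.

Σ = -21/44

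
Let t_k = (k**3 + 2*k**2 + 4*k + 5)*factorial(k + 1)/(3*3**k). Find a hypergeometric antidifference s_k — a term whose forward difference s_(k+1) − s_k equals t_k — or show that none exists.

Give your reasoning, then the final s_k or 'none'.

s_k = (k**2 + k - 1)*factorial(k + 1)/3**k

Step 1: r(k) = (k**4 + 7*k**3 + 21*k**2 + 34*k + 24)/(3*(k**3 + 2*k**2 + 4*k + 5)).
Factor: A=k/3 + 2/3; B=1; C=k**3 + 2*k**2 + 4*k + 5.
f must satisfy (k/3 + 2/3)·f(k+1) − (1)·f(k) = k**3 + 2*k**2 + 4*k + 5.
deg f ≤ 2 (via 1,0,3).
Coefficient equations give f(k) = 3*(k**2 + k - 1).
Then R = B(k−1)f/C = 3*(k**2 + k - 1)/(k**3 + 2*k**2 + 4*k + 5), so s_k = R(k)·t_k = (k**2 + k - 1)*factorial(k + 1)/3**k.
Check: Δs_k = (k**3 + 2*k**2 + 4*k + 5)*factorial(k + 1)/(3*3**k). ✓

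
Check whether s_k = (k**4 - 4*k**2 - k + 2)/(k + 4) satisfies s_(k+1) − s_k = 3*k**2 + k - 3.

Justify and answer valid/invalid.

Invalid: residual 6*(-k**3 - 7*k**2 - 2*k + 7)/(k**2 + 9*k + 20) ≠ 0.

s_(k+1) = (-k + (k + 1)**4 - 4*(k + 1)**2 + 1)/(k + 5)
s_(k+1) − s_k = (3*k**4 + 22*k**3 + 24*k**2 - 19*k - 18)/(k**2 + 9*k + 20)
(s_(k+1) − s_k) − t_k = 6*(-k**3 - 7*k**2 - 2*k + 7)/(k**2 + 9*k + 20)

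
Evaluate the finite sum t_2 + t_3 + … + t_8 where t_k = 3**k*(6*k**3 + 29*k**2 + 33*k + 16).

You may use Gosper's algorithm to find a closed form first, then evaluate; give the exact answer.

Σ = 44680140

Ratio r(k) = 3*(6*k**3 + 47*k**2 + 109*k + 84)/(6*k**3 + 29*k**2 + 33*k + 16).
So A=3 and B=1, with C=k**3 + 29*k**2/6 + 11*k/2 + 8/3.
Set up (3)·f(k+1) − (1)·f(k) − (k**3 + 29*k**2/6 + 11*k/2 + 8/3) = 0.
d = 3 from the (0,0,3) case.
Match coefficients ⇒ f(k) = (k + 1)*(3*k**2 - 2*k + 2)/6.
R(k) = B(k−1)·f(k)/C(k) = (k + 1)*(3*k**2 - 2*k + 2)/(6*k**3 + 29*k**2 + 33*k + 16); s_k = R·t_k = 3**k*(3*k**3 + k**2 + 2).
Verify: 3**k*(6*k**3 + 29*k**2 + 33*k + 16) matches t_k.
Sum = s_(9) − s_(2); s_(9) = 44680410, s_(2) = 270 ⇒ 44680140.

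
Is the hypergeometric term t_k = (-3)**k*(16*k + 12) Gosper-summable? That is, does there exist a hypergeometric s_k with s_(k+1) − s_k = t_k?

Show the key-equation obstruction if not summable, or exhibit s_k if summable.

Yes. s_k = -4*(-3)**k*k.

Compute t_(k+1)/t_k: get 3*(-4*k - 7)/(4*k + 3).
Factor: A=-3; B=1; C=k + 3/4.
Need (-3)·f(k+1) − (1)·f(k) = k + 3/4.
d = 1 from the (0,0,1) case.
Solving with deg f ≤ 1: f(k) = -k/4.
R(k) = B(k−1)·f(k)/C(k) = -k/(4*k + 3); s_k = R·t_k = -4*(-3)**k*k.
Check: Δs_k = (-3)**k*(16*k + 12). ✓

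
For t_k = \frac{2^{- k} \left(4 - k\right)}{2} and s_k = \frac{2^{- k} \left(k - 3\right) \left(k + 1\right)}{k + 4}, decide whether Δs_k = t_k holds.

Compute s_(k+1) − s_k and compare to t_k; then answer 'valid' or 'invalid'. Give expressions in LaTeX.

Invalid: residual \frac{3 \cdot 2^{- k} \left(k^{2} + 2 k - 22\right)}{2 \left(k^{2} + 9 k + 20\right)} ≠ 0.

s_(k+1) = (k**2 - 4)/(2*2**k*(k + 5))
s_(k+1) − s_k = (-k**3 - 2*k**2 + 22*k + 14)/(2*2**k*(k**2 + 9*k + 20))
(s_(k+1) − s_k) − t_k = 3*(k**2 + 2*k - 22)/(2*2**k*(k**2 + 9*k + 20))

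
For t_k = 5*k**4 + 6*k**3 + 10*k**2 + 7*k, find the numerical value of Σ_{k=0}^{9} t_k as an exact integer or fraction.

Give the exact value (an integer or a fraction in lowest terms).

Σ = 91980

t_(k+1)/t_k = (5*k**4 + 26*k**3 + 58*k**2 + 65*k + 28)/(k*(5*k**3 + 6*k**2 + 10*k + 7)).
A = 1, B = 1, C = k**4 + 6*k**3/5 + 2*k**2 + 7*k/5.
Key eq: (1)·f(k+1) = (1)·f(k) + (k**4 + 6*k**3/5 + 2*k**2 + 7*k/5).
Bound: deg f ≤ 5.
Solving with deg f ≤ 5: f(k) = k*(k - 1)*(k**3 + 2*k + 2)/5.
So s_k = (B(k−1)f/C)·t_k = ((k - 1)*(k**3 + 2*k + 2)/(5*k**3 + 6*k**2 + 10*k + 7))·t_k = k*(k**4 - k**3 + 2*k**2 - 2).
Check: Δs_k = k*(5*k**3 + 6*k**2 + 10*k + 7). ✓
Σ_(k=0)^(9) t_k = s_(10) − s_(0) = 91980 − (0) = 91980.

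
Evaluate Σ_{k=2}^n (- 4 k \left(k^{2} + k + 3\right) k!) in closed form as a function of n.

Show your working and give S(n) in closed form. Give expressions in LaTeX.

The ratio is (k + 1)**2*(k + (k + 1)**2 + 4)/(k*(k**2 + k + 3)).
So A=k + 1 and B=1, with C=k**3 + k**2 + 3*k.
f must satisfy (k + 1)·f(k+1) − (1)·f(k) = k**3 + k**2 + 3*k.
deg f ≤ 2 (via 1,0,3).
A polynomial solution: f(k) = k**2 - k + 1.
R(k) = B(k−1)·f(k)/C(k) = (k**2 - k + 1)/(k*(k**2 + k + 3)); s_k = R·t_k = -4*(k**2 - k + 1)*factorial(k).
s_(k+1) − s_k = -4*k*(k**2 + k + 3)*factorial(k) = t_k.
Σ_(k=2)^n t_k = s_(n+1) − s_(2) = (-4*(n**2 + n + 1)*factorial(n + 1)) − (-24), i.e. -4*n**3*factorial(n) - 8*n**2*factorial(n) - 8*n*factorial(n) - 4*factorial(n) + 24.

S(n) = - 4 n^{3} n! - 8 n^{2} n! - 8 n n! - 4 n! + 24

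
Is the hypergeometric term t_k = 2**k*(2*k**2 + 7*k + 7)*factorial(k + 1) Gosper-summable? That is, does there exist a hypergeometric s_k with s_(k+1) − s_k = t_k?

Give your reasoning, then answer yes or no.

Yes. s_k = 2**k*(k + 1)*factorial(k + 1).

t_(k+1)/t_k = 2*(2*k**3 + 15*k**2 + 38*k + 32)/(2*k**2 + 7*k + 7).
Take A(k)=2*k + 4, B(k)=1, C(k)=k**2 + 7*k/2 + 7/2.
Set up (2*k + 4)·f(k+1) − (1)·f(k) − (k**2 + 7*k/2 + 7/2) = 0.
d = 1 from the (1,0,2) case.
Coefficient equations give f(k) = (k + 1)/2.
Certificate R = B(k−1)f/C = (k + 1)/(2*k**2 + 7*k + 7) gives s_k = 2**k*(k + 1)*factorial(k + 1).
s_(k+1) − s_k = 2**k*(2*k**2 + 7*k + 7)*factorial(k + 1) = t_k.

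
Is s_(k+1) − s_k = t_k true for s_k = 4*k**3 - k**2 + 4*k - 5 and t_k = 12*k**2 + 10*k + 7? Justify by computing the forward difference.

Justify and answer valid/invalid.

Valid — Δs_k = t_k.

s_(k+1) = 4*k**3 + 11*k**2 + 14*k + 2
s_(k+1) − s_k = 12*k**2 + 10*k + 7
(s_(k+1) − s_k) − t_k = 0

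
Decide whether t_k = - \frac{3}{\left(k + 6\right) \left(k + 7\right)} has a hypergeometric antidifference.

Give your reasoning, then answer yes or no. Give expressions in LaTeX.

Yes. s_k = - \frac{k}{2 k + 12}.

Ratio r(k) = (k + 6)/(k + 8).
Normal form (A,B,C) = (k + 6, k + 8, 1).
Set up (k + 6)·f(k+1) − (k + 7)·f(k) − (1) = 0.
From deg A=1, deg B=1, deg C=0: d=1.
Solve for f: f(k) = k/6 (degree 1 ≤ 1).
Get s_k = R·t_k = -k/(2*k + 12) with R(k) = B(k−1)f(k)/C(k) = k*(k + 7)/6.
Verify: -3/(k**2 + 13*k + 42) matches t_k.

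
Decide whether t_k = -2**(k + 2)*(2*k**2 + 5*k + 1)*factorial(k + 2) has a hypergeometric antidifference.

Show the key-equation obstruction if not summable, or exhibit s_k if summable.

Yes. s_k = -2**(k + 2)*(k - 1)*factorial(k + 2).

The ratio is 2*(2*k**3 + 15*k**2 + 35*k + 24)/(2*k**2 + 5*k + 1).
Factor: A=2*k + 6; B=1; C=k**2 + 5*k/2 + 1/2.
Key eq: (2*k + 6)·f(k+1) = (1)·f(k) + (k**2 + 5*k/2 + 1/2).
From deg A=1, deg B=0, deg C=2: d=1.
Coefficient equations give f(k) = (k - 1)/2.
So s_k = (B(k−1)f/C)·t_k = ((k - 1)/(2*k**2 + 5*k + 1))·t_k = -2**(k + 2)*(k - 1)*factorial(k + 2).
Δs = -2**(k + 2)*(2*k**2 + 5*k + 1)*factorial(k + 2), as required.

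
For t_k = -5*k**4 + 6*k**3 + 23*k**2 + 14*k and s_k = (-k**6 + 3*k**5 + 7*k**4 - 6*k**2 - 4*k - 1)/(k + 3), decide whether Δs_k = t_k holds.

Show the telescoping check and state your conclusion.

Invalid: residual 2*(4*k**5 + 13*k**4 - 38*k**3 - 86*k**2 - 45*k - 1)/(k**2 + 7*k + 12) ≠ 0.

s_(k+1) = (-k**6 - 3*k**5 + 7*k**4 + 38*k**3 + 51*k**2 + 21*k - 2)/(k + 4)
s_(k+1) − s_k = (-5*k**6 - 21*k**5 + 31*k**4 + 171*k**3 + 202*k**2 + 78*k - 2)/(k**2 + 7*k + 12)
(s_(k+1) − s_k) − t_k = 2*(4*k**5 + 13*k**4 - 38*k**3 - 86*k**2 - 45*k - 1)/(k**2 + 7*k + 12)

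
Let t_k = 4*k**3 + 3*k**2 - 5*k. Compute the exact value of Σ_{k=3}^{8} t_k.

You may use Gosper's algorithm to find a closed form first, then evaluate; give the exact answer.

r(k) = (4*k**3 + 15*k**2 + 13*k + 2)/(k*(4*k**2 + 3*k - 5)) after simplifying.
A = 1, B = 1, C = k**3 + 3*k**2/4 - 5*k/4.
Solve (1)·f(k+1) − (1)·f(k) = k**3 + 3*k**2/4 - 5*k/4.
Degrees (0,0,3) ⇒ d ≤ 4.
Coefficient equations give f(k) = k*(k - 1)*(k**2 - 3)/4.
Then R = B(k−1)f/C = (k - 1)*(k**2 - 3)/(4*k**2 + 3*k - 5), so s_k = R(k)·t_k = k*(k**3 - k**2 - 3*k + 3).
Δs = k*(4*k**2 + 3*k - 5), as required.
Telescoping: Σ = s_(9) − s_(3) = 5616 − (36) = 5580.

Σ = 5580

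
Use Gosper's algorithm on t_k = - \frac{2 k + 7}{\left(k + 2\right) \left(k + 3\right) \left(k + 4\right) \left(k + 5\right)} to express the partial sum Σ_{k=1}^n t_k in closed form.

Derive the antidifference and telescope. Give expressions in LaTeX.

S(n) = \frac{n \left(- n - 8\right)}{15 \left(n^{2} + 8 n + 15\right)}

Ratio r(k) = (k + 2)*(2*k + 9)/((k + 6)*(2*k + 7)).
Gosper form: A/B · C(k+1)/C(k) with A=k + 2, B=k + 6, C=k + 7/2.
Set up (k + 2)·f(k+1) − (k + 5)·f(k) − (k + 7/2) = 0.
From deg A=1, deg B=1, deg C=1: d=3.
Solving with deg f ≤ 3: f(k) = k*(k + 3)*(k + 6)/16.
Certificate R = B(k−1)f/C = k*(k + 3)*(k + 5)*(k + 6)/(8*(2*k + 7)) gives s_k = k*(-k - 6)/(8*(k**2 + 6*k + 8)).
Check: Δs_k = (-2*k - 7)/(k**4 + 14*k**3 + 71*k**2 + 154*k + 120). ✓
Telescope: S(n) = s_(n+1) − s_(1) = (-n**2 - 8*n - 7)/(8*(n**2 + 8*n + 15)) − (-7/120) = n*(-n - 8)/(15*(n**2 + 8*n + 15)).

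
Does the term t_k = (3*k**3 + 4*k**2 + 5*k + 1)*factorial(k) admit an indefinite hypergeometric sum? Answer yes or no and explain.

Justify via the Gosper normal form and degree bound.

Yes. s_k = (3*k**2 - 2*k - 2)*factorial(k).

r(k) = (3*k**4 + 16*k**3 + 35*k**2 + 35*k + 13)/(3*k**3 + 4*k**2 + 5*k + 1) after simplifying.
Normal form (A,B,C) = (k + 1, 1, k**3 + 4*k**2/3 + 5*k/3 + 1/3).
Key eq: (k + 1)·f(k+1) = (1)·f(k) + (k**3 + 4*k**2/3 + 5*k/3 + 1/3).
d = 2 from the (1,0,3) case.
Solve for f: f(k) = (3*k**2 - 2*k - 2)/3 (degree 2 ≤ 2).
Certificate R = B(k−1)f/C = (3*k**2 - 2*k - 2)/(3*k**3 + 4*k**2 + 5*k + 1) gives s_k = (3*k**2 - 2*k - 2)*factorial(k).
s_(k+1) − s_k = (3*k**3 + 4*k**2 + 5*k + 1)*factorial(k) = t_k.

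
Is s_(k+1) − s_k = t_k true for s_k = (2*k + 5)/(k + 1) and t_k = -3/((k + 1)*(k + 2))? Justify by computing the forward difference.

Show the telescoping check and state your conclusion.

valid (s_(k+1) − s_k reduces to t_k)

s_(k+1) = (2*k + 7)/(k + 2)
s_(k+1) − s_k = -3/(k**2 + 3*k + 2)
(s_(k+1) − s_k) − t_k = 0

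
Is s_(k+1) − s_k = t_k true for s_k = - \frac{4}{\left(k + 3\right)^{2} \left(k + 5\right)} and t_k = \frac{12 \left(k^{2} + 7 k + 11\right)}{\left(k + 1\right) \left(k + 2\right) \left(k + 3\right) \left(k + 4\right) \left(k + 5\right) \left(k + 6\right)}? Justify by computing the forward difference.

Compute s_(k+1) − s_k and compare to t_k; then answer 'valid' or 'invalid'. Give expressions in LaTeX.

Invalid: residual \frac{8 \left(- 4 k^{3} - 42 k^{2} - 140 k - 147\right)}{k^{8} + 28 k^{7} + 334 k^{6} + 2212 k^{5} + 8869 k^{4} + 21952 k^{3} + 32556 k^{2} + 26208 k + 8640} ≠ 0.

s_(k+1) = -4/((k + 4)**2*(k + 6))
s_(k+1) − s_k = -4/((k + 4)**2*(k + 6)) + 4/((k + 3)**2*(k + 5))
(s_(k+1) − s_k) − t_k = 8*(-4*k**3 - 42*k**2 - 140*k - 147)/(k**8 + 28*k**7 + 334*k**6 + 2212*k**5 + 8869*k**4 + 21952*k**3 + 32556*k**2 + 26208*k + 8640)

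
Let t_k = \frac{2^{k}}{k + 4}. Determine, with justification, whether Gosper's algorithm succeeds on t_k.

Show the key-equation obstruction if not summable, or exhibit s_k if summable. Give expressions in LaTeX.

No. Not Gosper-summable.

The ratio is 2*(k + 4)/(k + 5).
A = 2*k + 8, B = k + 5, C = 1.
Need (2*k + 8)·f(k+1) − (k + 4)·f(k) = 1.
d = -1 from the (1,1,0) case.
d = -1 < 0 ⇒ no nonzero polynomial f; not summable.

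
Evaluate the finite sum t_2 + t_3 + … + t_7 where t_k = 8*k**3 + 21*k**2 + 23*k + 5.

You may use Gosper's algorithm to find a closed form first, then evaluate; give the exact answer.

Compute t_(k+1)/t_k: get (8*k**3 + 45*k**2 + 89*k + 57)/(8*k**3 + 21*k**2 + 23*k + 5).
Normal form (A,B,C) = (1, 1, k**3 + 21*k**2/8 + 23*k/8 + 5/8).
Key eq: (1)·f(k+1) = (1)·f(k) + (k**3 + 21*k**2/8 + 23*k/8 + 5/8).
deg f ≤ 4 (via 0,0,3).
Solve for f: f(k) = k*(2*k**3 + 3*k**2 + 3*k - 3)/8 (degree 4 ≤ 4).
Certificate R = B(k−1)f/C = k*(2*k**3 + 3*k**2 + 3*k - 3)/(8*k**3 + 21*k**2 + 23*k + 5) gives s_k = k*(2*k**3 + 3*k**2 + 3*k - 3).
Verify: 8*k**3 + 21*k**2 + 23*k + 5 matches t_k.
Telescoping: Σ = s_(8) − s_(2) = 9896 − (62) = 9834.

Σ = 9834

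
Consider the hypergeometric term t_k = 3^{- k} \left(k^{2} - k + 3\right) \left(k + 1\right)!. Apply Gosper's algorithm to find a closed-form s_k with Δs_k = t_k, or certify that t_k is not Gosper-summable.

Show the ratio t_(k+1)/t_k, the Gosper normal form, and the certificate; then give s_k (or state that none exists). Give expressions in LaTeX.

s_k = 3^{1 - k} \left(k - 1\right) \left(k + 1\right)!

Compute t_(k+1)/t_k: get (k + 2)*(-k + (k + 1)**2 + 2)/(3*(k**2 - k + 3)).
Gosper form: A/B · C(k+1)/C(k) with A=k/3 + 2/3, B=1, C=k**2 - k + 3.
Key eq: (k/3 + 2/3)·f(k+1) = (1)·f(k) + (k**2 - k + 3).
d = 1 from the (1,0,2) case.
A polynomial solution: f(k) = 3*(k - 1).
So s_k = (B(k−1)f/C)·t_k = (3*(k - 1)/(k**2 - k + 3))·t_k = 3**(1 - k)*(k - 1)*factorial(k + 1).
Δs = (k**2 - k + 3)*factorial(k + 1)/3**k, as required.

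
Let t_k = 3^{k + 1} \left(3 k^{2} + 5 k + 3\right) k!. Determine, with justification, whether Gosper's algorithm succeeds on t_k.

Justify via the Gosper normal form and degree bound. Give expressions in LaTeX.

The ratio is 3*(3*k**3 + 14*k**2 + 22*k + 11)/(3*k**2 + 5*k + 3).
Gosper form: A/B · C(k+1)/C(k) with A=3*k + 3, B=1, C=k**2 + 5*k/3 + 1.
Key eq: (3*k + 3)·f(k+1) = (1)·f(k) + (k**2 + 5*k/3 + 1).
From deg A=1, deg B=0, deg C=2: d=1.
Solving with deg f ≤ 1: f(k) = k/3.
Then R = B(k−1)f/C = k/(3*k**2 + 5*k + 3), so s_k = R(k)·t_k = 3**(k + 1)*k*factorial(k).
Δs = 3**(k + 1)*(3*k**2 + 5*k + 3)*factorial(k), as required.

Yes. s_k = 3^{k + 1} k k!.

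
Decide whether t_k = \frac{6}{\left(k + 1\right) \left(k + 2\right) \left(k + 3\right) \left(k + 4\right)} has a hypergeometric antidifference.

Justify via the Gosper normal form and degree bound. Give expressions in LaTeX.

t_(k+1)/t_k = (k + 1)/(k + 5).
Factor: A=k + 1; B=k + 5; C=1.
Need (k + 1)·f(k+1) − (k + 4)·f(k) = 1.
Degrees (1,1,0) ⇒ d ≤ 3.
A polynomial solution: f(k) = k*(k**2 + 6*k + 11)/18.
Get s_k = R·t_k = k*(k**2 + 6*k + 11)/(3*(k + 1)*(k + 2)*(k + 3)) with R(k) = B(k−1)f(k)/C(k) = k*(k + 4)*(k**2 + 6*k + 11)/18.
s_(k+1) − s_k = 6/(k**4 + 10*k**3 + 35*k**2 + 50*k + 24) = t_k.

Yes. s_k = \frac{k \left(k^{2} + 6 k + 11\right)}{3 \left(k + 1\right) \left(k + 2\right) \left(k + 3\right)}.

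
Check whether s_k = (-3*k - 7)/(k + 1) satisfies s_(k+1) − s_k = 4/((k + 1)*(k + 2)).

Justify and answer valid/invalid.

s_(k+1) = (-3*k - 10)/(k + 2)
s_(k+1) − s_k = 4/(k**2 + 3*k + 2)
(s_(k+1) − s_k) − t_k = 0

valid; difference matches t_k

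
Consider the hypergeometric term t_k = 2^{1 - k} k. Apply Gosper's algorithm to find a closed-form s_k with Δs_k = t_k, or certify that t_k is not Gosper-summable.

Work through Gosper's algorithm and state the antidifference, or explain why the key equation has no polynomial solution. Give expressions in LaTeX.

s_k = 2^{2 - k} \left(- k - 1\right)

Compute t_(k+1)/t_k: get (k + 1)/(2*k).
Gosper form: A/B · C(k+1)/C(k) with A=1/2, B=1, C=k.
f must satisfy (1/2)·f(k+1) − (1)·f(k) = k.
Bound: deg f ≤ 1.
Coefficient equations give f(k) = -2*(k + 1).
Certificate R = B(k−1)f/C = -2*(k + 1)/k gives s_k = 2**(2 - k)*(-k - 1).
s_(k+1) − s_k = 2**(1 - k)*k = t_k.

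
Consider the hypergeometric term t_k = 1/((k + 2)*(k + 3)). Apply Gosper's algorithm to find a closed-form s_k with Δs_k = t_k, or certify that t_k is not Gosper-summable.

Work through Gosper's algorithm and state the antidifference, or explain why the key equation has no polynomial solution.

s_k = k/(2*(k + 2))

Step 1: r(k) = (k + 2)/(k + 4).
Take A(k)=k + 2, B(k)=k + 4, C(k)=1.
Solve (k + 2)·f(k+1) − (k + 3)·f(k) = 1.
deg f ≤ 1 (via 1,1,0).
Solving with deg f ≤ 1: f(k) = k/2.
So s_k = (B(k−1)f/C)·t_k = (k*(k + 3)/2)·t_k = k/(2*(k + 2)).
Check: Δs_k = 1/(k**2 + 5*k + 6). ✓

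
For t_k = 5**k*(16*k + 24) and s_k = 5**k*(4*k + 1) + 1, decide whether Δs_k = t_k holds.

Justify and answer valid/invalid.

s_(k+1) = 5**(k + 1)*(4*k + 5) + 1
s_(k+1) − s_k = 5**k*(16*k + 24)
(s_(k+1) − s_k) − t_k = 0

Valid: the claim telescopes to t_k.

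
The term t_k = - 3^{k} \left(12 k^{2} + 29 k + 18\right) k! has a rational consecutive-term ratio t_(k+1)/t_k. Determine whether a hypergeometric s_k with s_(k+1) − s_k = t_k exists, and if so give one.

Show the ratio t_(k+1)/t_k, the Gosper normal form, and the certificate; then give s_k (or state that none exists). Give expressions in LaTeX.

s_k = - 3^{k} \left(4 k + 3\right) k!

r(k) = 3*(12*k**3 + 65*k**2 + 112*k + 59)/(12*k**2 + 29*k + 18) after simplifying.
Take A(k)=3*k + 3, B(k)=1, C(k)=k**2 + 29*k/12 + 3/2.
Solve (3*k + 3)·f(k+1) − (1)·f(k) = k**2 + 29*k/12 + 3/2.
Bound: deg f ≤ 1.
Solve for f: f(k) = (4*k + 3)/12 (degree 1 ≤ 1).
R(k) = B(k−1)·f(k)/C(k) = (4*k + 3)/(12*k**2 + 29*k + 18); s_k = R·t_k = -3**k*(4*k + 3)*factorial(k).
Δs = -3**k*(12*k**2 + 29*k + 18)*factorial(k), as required.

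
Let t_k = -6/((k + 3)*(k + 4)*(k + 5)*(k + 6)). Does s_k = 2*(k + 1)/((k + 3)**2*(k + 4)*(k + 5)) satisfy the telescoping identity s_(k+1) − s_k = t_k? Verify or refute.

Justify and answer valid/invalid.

Invalid: residual 4*(4*k + 15)/(k**6 + 25*k**5 + 257*k**4 + 1391*k**3 + 4182*k**2 + 6624*k + 4320) ≠ 0.

s_(k+1) = 2*(k + 2)/((k + 4)**2*(k + 5)*(k + 6))
s_(k+1) − s_k = 2*(-(k + 1)*(k + 4)*(k + 6) + (k + 2)*(k + 3)**2)/((k + 3)**2*(k + 4)**2*(k + 5)*(k + 6))
(s_(k+1) − s_k) − t_k = 4*(4*k + 15)/(k**6 + 25*k**5 + 257*k**4 + 1391*k**3 + 4182*k**2 + 6624*k + 4320)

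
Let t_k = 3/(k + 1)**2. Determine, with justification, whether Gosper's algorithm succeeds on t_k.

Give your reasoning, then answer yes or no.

t_(k+1)/t_k = (k + 1)**2/(k + 2)**2.
Take A(k)=k**2 + 2*k + 1, B(k)=k**2 + 4*k + 4, C(k)=1.
Solve (k**2 + 2*k + 1)·f(k+1) − (k**2 + 2*k + 1)·f(k) = 1.
Bound: deg f ≤ 0.
Write f(k) = c0. Then LHS − RHS = -1, requiring -1 = 0: contradictory. No certificate.

No; the coefficient equations for f are inconsistent.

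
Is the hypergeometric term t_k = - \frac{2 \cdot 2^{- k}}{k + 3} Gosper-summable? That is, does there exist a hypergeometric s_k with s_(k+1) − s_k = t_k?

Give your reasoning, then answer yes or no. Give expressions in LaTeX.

Compute t_(k+1)/t_k: get (k + 3)/(2*(k + 4)).
So A=k/2 + 3/2 and B=k + 4, with C=1.
Key eq: (k/2 + 3/2)·f(k+1) = (k + 3)·f(k) + (1).
Degrees (1,1,0) ⇒ d ≤ -1.
Bound -1 < 0, so the key equation has no polynomial solution.

No; the degree bound rules out any f.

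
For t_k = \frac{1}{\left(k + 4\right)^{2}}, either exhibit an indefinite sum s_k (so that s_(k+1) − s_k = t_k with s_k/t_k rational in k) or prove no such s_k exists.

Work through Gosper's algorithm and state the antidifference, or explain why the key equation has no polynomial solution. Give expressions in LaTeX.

not Gosper-summable; s_k does not exist

Ratio r(k) = (k + 4)**2/(k + 5)**2.
Take A(k)=k**2 + 8*k + 16, B(k)=k**2 + 10*k + 25, C(k)=1.
Set up (k**2 + 8*k + 16)·f(k+1) − (k**2 + 8*k + 16)·f(k) − (1) = 0.
Degrees (2,2,0) ⇒ d ≤ 0.
Put f(k) = c0: A·f(k+1) − B(k−1)·f(k) − C = -1; need -1 = 0 — inconsistent ⇒ no f, not summable.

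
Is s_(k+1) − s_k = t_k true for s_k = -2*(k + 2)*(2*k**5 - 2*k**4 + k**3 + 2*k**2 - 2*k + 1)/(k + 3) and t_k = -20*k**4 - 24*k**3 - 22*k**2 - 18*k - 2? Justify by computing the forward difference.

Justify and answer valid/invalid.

Invalid: residual 4*(4*k**5 + 22*k**4 + 23*k**3 + 20*k**2 + 15*k + 1)/(k**2 + 7*k + 12) ≠ 0.

s_(k+1) = 2*(-2*k**6 - 14*k**5 - 37*k**4 - 52*k**3 - 46*k**2 - 23*k - 6)/(k + 4)
s_(k+1) − s_k = 2*(-10*k**6 - 74*k**5 - 171*k**4 - 184*k**3 - 156*k**2 - 85*k - 10)/(k**2 + 7*k + 12)
(s_(k+1) − s_k) − t_k = 4*(4*k**5 + 22*k**4 + 23*k**3 + 20*k**2 + 15*k + 1)/(k**2 + 7*k + 12)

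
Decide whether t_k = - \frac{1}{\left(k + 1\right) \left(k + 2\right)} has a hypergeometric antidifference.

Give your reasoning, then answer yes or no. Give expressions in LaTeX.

Ratio r(k) = (k + 1)/(k + 3).
Take A(k)=k + 1, B(k)=k + 3, C(k)=1.
Key eq: (k + 1)·f(k+1) = (k + 2)·f(k) + (1).
d = 1 from the (1,1,0) case.
Match coefficients ⇒ f(k) = k.
So s_k = (B(k−1)f/C)·t_k = (k*(k + 2))·t_k = -k/(k + 1).
Check: Δs_k = -1/(k**2 + 3*k + 2). ✓

Yes. s_k = - \frac{k}{k + 1}.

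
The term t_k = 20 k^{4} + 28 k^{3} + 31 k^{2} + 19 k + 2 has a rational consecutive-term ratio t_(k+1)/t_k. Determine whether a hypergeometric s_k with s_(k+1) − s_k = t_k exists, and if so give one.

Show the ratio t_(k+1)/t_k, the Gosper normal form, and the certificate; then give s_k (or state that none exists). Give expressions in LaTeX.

r(k) = (20*k**4 + 108*k**3 + 235*k**2 + 245*k + 100)/(20*k**4 + 28*k**3 + 31*k**2 + 19*k + 2) after simplifying.
A = 1, B = 1, C = k**4 + 7*k**3/5 + 31*k**2/20 + 19*k/20 + 1/10.
f must satisfy (1)·f(k+1) − (1)·f(k) = k**4 + 7*k**3/5 + 31*k**2/20 + 19*k/20 + 1/10.
d = 5 from the (0,0,4) case.
Coefficient equations give f(k) = k*(4*k**4 - 3*k**3 + 3*k**2 + k - 3)/20.
So s_k = (B(k−1)f/C)·t_k = (k*(4*k**4 - 3*k**3 + 3*k**2 + k - 3)/((2*k**2 + k + 2)*(10*k**2 + 9*k + 1)))·t_k = k*(4*k**4 - 3*k**3 + 3*k**2 + k - 3).
Δs = 20*k**4 + 28*k**3 + 31*k**2 + 19*k + 2, as required.

s_k = k \left(4 k^{4} - 3 k^{3} + 3 k^{2} + k - 3\right)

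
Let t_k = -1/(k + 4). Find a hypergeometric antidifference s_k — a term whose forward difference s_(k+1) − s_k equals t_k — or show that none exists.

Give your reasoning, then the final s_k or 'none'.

Step 1: r(k) = (k + 4)/(k + 5).
Gosper form: A/B · C(k+1)/C(k) with A=k + 4, B=k + 5, C=1.
f must satisfy (k + 4)·f(k+1) − (k + 4)·f(k) = 1.
From deg A=1, deg B=1, deg C=0: d=0.
Put f(k) = c0: A·f(k+1) − B(k−1)·f(k) − C = -1; need -1 = 0 — inconsistent ⇒ no f, not summable.

no hypergeometric antidifference exists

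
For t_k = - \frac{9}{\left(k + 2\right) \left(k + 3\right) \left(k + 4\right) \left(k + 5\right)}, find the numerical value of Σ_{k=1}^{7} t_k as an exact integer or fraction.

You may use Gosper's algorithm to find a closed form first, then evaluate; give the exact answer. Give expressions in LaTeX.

Σ = -21/440

Compute t_(k+1)/t_k: get (k + 2)/(k + 6).
Take A(k)=k + 2, B(k)=k + 6, C(k)=1.
Need (k + 2)·f(k+1) − (k + 5)·f(k) = 1.
Bound: deg f ≤ 3.
Match coefficients ⇒ f(k) = k*(k**2 + 9*k + 26)/72.
R(k) = B(k−1)·f(k)/C(k) = k*(k + 5)*(k**2 + 9*k + 26)/72; s_k = R·t_k = k*(-k**2 - 9*k - 26)/(8*(k + 2)*(k + 3)*(k + 4)).
Verify: -9/(k**4 + 14*k**3 + 71*k**2 + 154*k + 120) matches t_k.
Sum = s_(8) − s_(1); s_(8) = -27/220, s_(1) = -3/40 ⇒ -21/440.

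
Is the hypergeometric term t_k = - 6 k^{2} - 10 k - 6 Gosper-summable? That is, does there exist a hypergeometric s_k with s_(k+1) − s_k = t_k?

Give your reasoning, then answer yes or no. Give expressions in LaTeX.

Step 1: r(k) = (3*k**2 + 11*k + 11)/(3*k**2 + 5*k + 3).
Take A(k)=1, B(k)=1, C(k)=k**2 + 5*k/3 + 1.
f must satisfy (1)·f(k+1) − (1)·f(k) = k**2 + 5*k/3 + 1.
Degrees (0,0,2) ⇒ d ≤ 3.
Coefficient equations give f(k) = k*(k**2 + k + 1)/3.
Get s_k = R·t_k = 2*k*(-k**2 - k - 1) with R(k) = B(k−1)f(k)/C(k) = k*(k**2 + k + 1)/(3*k**2 + 5*k + 3).
Δs = -6*k**2 - 10*k - 6, as required.

Yes. s_k = 2 k \left(- k^{2} - k - 1\right).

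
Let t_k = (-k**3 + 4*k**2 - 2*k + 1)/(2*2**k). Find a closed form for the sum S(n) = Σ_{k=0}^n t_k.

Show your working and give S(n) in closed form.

S(n) = 2**(-n - 1)*(-2**(n + 2) + n**3 + 2*n**2 + 4*n + 5)

Step 1: r(k) = (k**3 - k**2 - 3*k - 2)/(2*(k**3 - 4*k**2 + 2*k - 1)).
Gosper form: A/B · C(k+1)/C(k) with A=1/2, B=1, C=k**3 - 4*k**2 + 2*k - 1.
f must satisfy (1/2)·f(k+1) − (1)·f(k) = k**3 - 4*k**2 + 2*k - 1.
deg f ≤ 3 (via 0,0,3).
A polynomial solution: f(k) = -2*(k**3 - k**2 + 3*k + 2).
Then R = B(k−1)f/C = -2*(k**3 - k**2 + 3*k + 2)/(k**3 - 4*k**2 + 2*k - 1), so s_k = R(k)·t_k = (k**3 - k**2 + 3*k + 2)/2**k.
s_(k+1) − s_k = (-k**3 + 4*k**2 - 2*k + 1)/(2*2**k) = t_k.
Telescope: S(n) = s_(n+1) − s_(0) = 2**(-n - 1)*(n**3 + 2*n**2 + 4*n + 5) − (2) = 2**(-n - 1)*(-2**(n + 2) + n**3 + 2*n**2 + 4*n + 5).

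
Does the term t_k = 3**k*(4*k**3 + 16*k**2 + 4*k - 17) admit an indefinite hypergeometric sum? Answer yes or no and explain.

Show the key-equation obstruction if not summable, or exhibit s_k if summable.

Step 1: r(k) = 3*(4*k**3 + 28*k**2 + 48*k + 7)/(4*k**3 + 16*k**2 + 4*k - 17).
A = 3, B = 1, C = k**3 + 4*k**2 + k - 17/4.
Key eq: (3)·f(k+1) = (1)·f(k) + (k**3 + 4*k**2 + k - 17/4).
From deg A=0, deg B=0, deg C=3: d=3.
Match coefficients ⇒ f(k) = (k - 2)*(2*k**2 + 3*k + 2)/4.
R(k) = B(k−1)·f(k)/C(k) = (k - 2)*(2*k**2 + 3*k + 2)/(4*k**3 + 16*k**2 + 4*k - 17); s_k = R·t_k = 3**k*(2*k**3 - k**2 - 4*k - 4).
Δs = 3**k*(4*k**3 + 16*k**2 + 4*k - 17), as required.

Yes. s_k = 3**k*(2*k**3 - k**2 - 4*k - 4).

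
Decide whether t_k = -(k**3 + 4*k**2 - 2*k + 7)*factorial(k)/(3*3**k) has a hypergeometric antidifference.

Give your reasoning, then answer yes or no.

r(k) = (k**4 + 8*k**3 + 16*k**2 + 19*k + 10)/(3*(k**3 + 4*k**2 - 2*k + 7)) after simplifying.
Factor: A=k/3 + 1/3; B=1; C=k**3 + 4*k**2 - 2*k + 7.
Need (k/3 + 1/3)·f(k+1) − (1)·f(k) = k**3 + 4*k**2 - 2*k + 7.
From deg A=1, deg B=0, deg C=3: d=2.
Solving with deg f ≤ 2: f(k) = 3*(k**2 + 4*k - 1).
R(k) = B(k−1)·f(k)/C(k) = 3*(k**2 + 4*k - 1)/(k**3 + 4*k**2 - 2*k + 7); s_k = R·t_k = -(k**2 + 4*k - 1)*factorial(k)/3**k.
s_(k+1) − s_k = -(k**3 + 4*k**2 - 2*k + 7)*factorial(k)/(3*3**k) = t_k.

Yes. s_k = -(k**2 + 4*k - 1)*factorial(k)/3**k.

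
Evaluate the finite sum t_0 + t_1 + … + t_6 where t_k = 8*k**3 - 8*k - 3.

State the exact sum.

Ratio r(k) = (8*k - 8*(k + 1)**3 + 11)/(-8*k**3 + 8*k + 3).
Factor: A=1; B=1; C=k**3 - k - 3/8.
Solve (1)·f(k+1) − (1)·f(k) = k**3 - k - 3/8.
Bound: deg f ≤ 4.
A polynomial solution: f(k) = k*(2*k**3 - 4*k**2 - 2*k + 1)/8.
Get s_k = R·t_k = k*(2*k**3 - 4*k**2 - 2*k + 1) with R(k) = B(k−1)f(k)/C(k) = k*(2*k**3 - 4*k**2 - 2*k + 1)/((2*k + 1)*(4*k**2 - 2*k - 3)).
Verify: 8*k**3 - 8*k - 3 matches t_k.
Sum = s_(7) − s_(0); s_(7) = 3339, s_(0) = 0 ⇒ 3339.

Σ = 3339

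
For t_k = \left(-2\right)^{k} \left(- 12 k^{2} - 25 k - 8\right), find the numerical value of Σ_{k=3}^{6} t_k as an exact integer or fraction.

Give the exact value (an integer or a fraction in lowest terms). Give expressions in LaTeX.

Σ = -27176

Compute t_(k+1)/t_k: get 2*(-12*k**2 - 49*k - 45)/(12*k**2 + 25*k + 8).
Gosper form: A/B · C(k+1)/C(k) with A=-2, B=1, C=k**2 + 25*k/12 + 2/3.
Set up (-2)·f(k+1) − (1)·f(k) − (k**2 + 25*k/12 + 2/3) = 0.
Bound: deg f ≤ 2.
Match coefficients ⇒ f(k) = -(4*k**2 + 3*k - 2)/12.
Certificate R = B(k−1)f/C = -(4*k**2 + 3*k - 2)/(12*k**2 + 25*k + 8) gives s_k = (-2)**k*(4*k**2 + 3*k - 2).
Δs = (-2)**k*(-12*k**2 - 25*k - 8), as required.
Evaluate s at k=7 and k=3: -27520 and -344; difference -27176.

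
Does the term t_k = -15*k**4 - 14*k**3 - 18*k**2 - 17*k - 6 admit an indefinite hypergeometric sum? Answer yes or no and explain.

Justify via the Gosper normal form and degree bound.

Yes. s_k = k**2*(-3*k**3 + 4*k**2 - 4*k - 3).

Compute t_(k+1)/t_k: get (15*k**4 + 74*k**3 + 150*k**2 + 155*k + 70)/(15*k**4 + 14*k**3 + 18*k**2 + 17*k + 6).
A = 1, B = 1, C = k**4 + 14*k**3/15 + 6*k**2/5 + 17*k/15 + 2/5.
Solve (1)·f(k+1) − (1)·f(k) = k**4 + 14*k**3/15 + 6*k**2/5 + 17*k/15 + 2/5.
Bound: deg f ≤ 5.
Match coefficients ⇒ f(k) = k**2*(3*k**3 - 4*k**2 + 4*k + 3)/15.
Then R = B(k−1)f/C = k**2*(3*k**3 - 4*k**2 + 4*k + 3)/(15*k**4 + 14*k**3 + 18*k**2 + 17*k + 6), so s_k = R(k)·t_k = k**2*(-3*k**3 + 4*k**2 - 4*k - 3).
Check: Δs_k = -15*k**4 - 14*k**3 - 18*k**2 - 17*k - 6. ✓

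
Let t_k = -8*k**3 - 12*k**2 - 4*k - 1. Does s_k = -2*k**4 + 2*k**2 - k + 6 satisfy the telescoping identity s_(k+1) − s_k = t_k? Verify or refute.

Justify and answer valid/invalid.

s_(k+1) = -k - 2*(k + 1)**4 + 2*(k + 1)**2 + 5
s_(k+1) − s_k = -8*k**3 - 12*k**2 - 4*k - 1
(s_(k+1) − s_k) − t_k = 0

valid (s_(k+1) − s_k reduces to t_k)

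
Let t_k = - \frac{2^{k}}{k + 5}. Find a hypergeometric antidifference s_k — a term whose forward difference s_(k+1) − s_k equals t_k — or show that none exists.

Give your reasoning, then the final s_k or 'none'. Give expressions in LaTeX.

no hypergeometric antidifference exists

Compute t_(k+1)/t_k: get 2*(k + 5)/(k + 6).
So A=2*k + 10 and B=k + 6, with C=1.
Solve (2*k + 10)·f(k+1) − (k + 5)·f(k) = 1.
From deg A=1, deg B=1, deg C=0: d=-1.
Bound -1 < 0, so the key equation has no polynomial solution.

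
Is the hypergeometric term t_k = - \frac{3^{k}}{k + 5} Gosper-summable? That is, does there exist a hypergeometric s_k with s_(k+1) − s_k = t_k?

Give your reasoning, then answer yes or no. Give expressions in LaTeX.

Ratio r(k) = 3*(k + 5)/(k + 6).
A = 3*k + 15, B = k + 6, C = 1.
Need (3*k + 15)·f(k+1) − (k + 5)·f(k) = 1.
From deg A=1, deg B=1, deg C=0: d=-1.
d = -1 < 0 ⇒ no nonzero polynomial f; not summable.

No. Not Gosper-summable.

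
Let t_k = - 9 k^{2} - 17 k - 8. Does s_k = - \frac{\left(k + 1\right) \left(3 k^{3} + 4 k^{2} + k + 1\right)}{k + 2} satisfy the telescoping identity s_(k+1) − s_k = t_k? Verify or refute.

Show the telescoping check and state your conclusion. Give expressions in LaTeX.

s_(k+1) = -(k + 2)*(k + 3*(k + 1)**3 + 4*(k + 1)**2 + 2)/(k + 3)
s_(k+1) − s_k = (-9*k**4 - 56*k**3 - 116*k**2 - 101*k - 33)/(k**2 + 5*k + 6)
(s_(k+1) − s_k) − t_k = (6*k**3 + 31*k**2 + 41*k + 15)/(k**2 + 5*k + 6)

Invalid: residual \frac{6 k^{3} + 31 k^{2} + 41 k + 15}{k^{2} + 5 k + 6} ≠ 0.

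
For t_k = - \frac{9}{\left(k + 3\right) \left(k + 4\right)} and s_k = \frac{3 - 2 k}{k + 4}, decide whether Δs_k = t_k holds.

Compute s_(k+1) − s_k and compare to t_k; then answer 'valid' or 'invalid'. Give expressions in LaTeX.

Invalid: residual \frac{2 \left(6 - k\right)}{k^{3} + 12 k^{2} + 47 k + 60} ≠ 0.

s_(k+1) = (1 - 2*k)/(k + 5)
s_(k+1) − s_k = -11/(k**2 + 9*k + 20)
(s_(k+1) − s_k) − t_k = 2*(6 - k)/(k**3 + 12*k**2 + 47*k + 60)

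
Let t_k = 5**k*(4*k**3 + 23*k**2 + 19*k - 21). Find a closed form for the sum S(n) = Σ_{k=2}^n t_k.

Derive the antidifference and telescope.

r(k) = 5*(4*k**3 + 35*k**2 + 77*k + 25)/(4*k**3 + 23*k**2 + 19*k - 21) after simplifying.
A = 5, B = 1, C = k**3 + 23*k**2/4 + 19*k/4 - 21/4.
Set up (5)·f(k+1) − (1)·f(k) − (k**3 + 23*k**2/4 + 19*k/4 - 21/4) = 0.
Bound: deg f ≤ 3.
Solve for f: f(k) = (k**3 + 2*k**2 - 4*k - 4)/4 (degree 3 ≤ 3).
So s_k = (B(k−1)f/C)·t_k = ((k**3 + 2*k**2 - 4*k - 4)/(4*k**3 + 23*k**2 + 19*k - 21))·t_k = 5**k*(k**3 + 2*k**2 - 4*k - 4).
Check: Δs_k = 5**k*(4*k**3 + 23*k**2 + 19*k - 21). ✓
Σ_(k=2)^n t_k = s_(n+1) − s_(2) = (5**(n + 1)*(n**3 + 5*n**2 + 3*n - 5)) − (100), i.e. 5*5**n*n**3 + 25*5**n*n**2 + 15*5**n*n - 25*5**n - 100.

S(n) = 5*5**n*n**3 + 25*5**n*n**2 + 15*5**n*n - 25*5**n - 100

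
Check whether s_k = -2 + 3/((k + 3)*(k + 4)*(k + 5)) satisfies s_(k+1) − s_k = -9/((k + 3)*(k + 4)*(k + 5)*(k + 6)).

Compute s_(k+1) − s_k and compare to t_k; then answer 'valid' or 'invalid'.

s_(k+1) = -2 + 3/((k + 4)*(k + 5)*(k + 6))
s_(k+1) − s_k = -9/((k + 3)*(k + 4)*(k + 5)*(k + 6))
(s_(k+1) − s_k) − t_k = 0

valid; difference matches t_k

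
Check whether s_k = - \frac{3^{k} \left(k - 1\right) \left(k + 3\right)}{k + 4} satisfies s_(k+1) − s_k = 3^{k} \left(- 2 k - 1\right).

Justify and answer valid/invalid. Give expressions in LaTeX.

s_(k+1) = -3**(k + 1)*k*(k + 4)/(k + 5)
s_(k+1) − s_k = 3**k*(-3*k*(k + 4)**2 + (k - 1)*(k + 3)*(k + 5))/((k + 4)*(k + 5))
(s_(k+1) − s_k) − t_k = 3**k*(2*k**2 + 8*k + 5)/(k**2 + 9*k + 20)

Invalid: residual \frac{3^{k} \left(2 k^{2} + 8 k + 5\right)}{k^{2} + 9 k + 20} ≠ 0.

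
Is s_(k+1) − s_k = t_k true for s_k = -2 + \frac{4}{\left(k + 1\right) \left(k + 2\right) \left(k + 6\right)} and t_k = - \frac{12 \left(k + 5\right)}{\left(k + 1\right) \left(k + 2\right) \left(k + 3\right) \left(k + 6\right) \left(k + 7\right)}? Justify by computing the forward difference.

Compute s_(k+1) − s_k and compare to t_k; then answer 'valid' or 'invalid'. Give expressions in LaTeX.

s_(k+1) = -2 + 4/((k + 2)*(k + 3)*(k + 7))
s_(k+1) − s_k = 12*(-k - 5)/(k**5 + 19*k**4 + 131*k**3 + 401*k**2 + 540*k + 252)
(s_(k+1) − s_k) − t_k = 0

valid; difference matches t_k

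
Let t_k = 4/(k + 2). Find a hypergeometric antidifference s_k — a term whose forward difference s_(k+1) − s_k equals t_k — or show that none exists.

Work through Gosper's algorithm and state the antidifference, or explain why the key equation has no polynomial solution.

Ratio r(k) = (k + 2)/(k + 3).
Gosper form: A/B · C(k+1)/C(k) with A=k + 2, B=k + 3, C=1.
Solve (k + 2)·f(k+1) − (k + 2)·f(k) = 1.
d = 0 from the (1,1,0) case.
Write f(k) = c0. Then LHS − RHS = -1, requiring -1 = 0: contradictory. No certificate.

no hypergeometric antidifference exists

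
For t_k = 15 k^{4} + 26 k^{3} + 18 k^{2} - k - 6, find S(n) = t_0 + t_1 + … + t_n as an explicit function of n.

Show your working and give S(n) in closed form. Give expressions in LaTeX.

Compute t_(k+1)/t_k: get (15*k**4 + 86*k**3 + 186*k**2 + 173*k + 52)/(15*k**4 + 26*k**3 + 18*k**2 - k - 6).
Take A(k)=1, B(k)=1, C(k)=k**4 + 26*k**3/15 + 6*k**2/5 - k/15 - 2/5.
Key eq: (1)·f(k+1) = (1)·f(k) + (k**4 + 26*k**3/15 + 6*k**2/5 - k/15 - 2/5).
deg f ≤ 5 (via 0,0,4).
A polynomial solution: f(k) = k*(3*k**4 - k**3 - 2*k**2 - 3*k - 3)/15.
Then R = B(k−1)f/C = k*(3*k**4 - k**3 - 2*k**2 - 3*k - 3)/(15*k**4 + 26*k**3 + 18*k**2 - k - 6), so s_k = R(k)·t_k = k*(3*k**4 - k**3 - 2*k**2 - 3*k - 3).
s_(k+1) − s_k = 15*k**4 + 26*k**3 + 18*k**2 - k - 6 = t_k.
Evaluate: s_(n+1) = 3*n**5 + 14*n**4 + 24*n**3 + 15*n**2 - 4*n - 6; subtract s_(0) = 0 ⇒ S(n) = 3*n**5 + 14*n**4 + 24*n**3 + 15*n**2 - 4*n - 6.

S(n) = 3 n^{5} + 14 n^{4} + 24 n^{3} + 15 n^{2} - 4 n - 6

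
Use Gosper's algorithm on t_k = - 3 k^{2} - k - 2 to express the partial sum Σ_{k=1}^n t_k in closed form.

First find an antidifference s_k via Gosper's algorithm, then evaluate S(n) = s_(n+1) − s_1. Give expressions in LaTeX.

Step 1: r(k) = (k + 3*(k + 1)**2 + 3)/(3*k**2 + k + 2).
So A=1 and B=1, with C=k**2 + k/3 + 2/3.
Need (1)·f(k+1) − (1)·f(k) = k**2 + k/3 + 2/3.
Bound: deg f ≤ 3.
Match coefficients ⇒ f(k) = k*(k**2 - k + 2)/3.
Certificate R = B(k−1)f/C = k*(k**2 - k + 2)/(3*k**2 + k + 2) gives s_k = k*(-k**2 + k - 2).
s_(k+1) − s_k = -3*k**2 - k - 2 = t_k.
Σ_(k=1)^n t_k = s_(n+1) − s_(1) = (-n**3 - 2*n**2 - 3*n - 2) − (-2), i.e. n*(-n**2 - 2*n - 3).

S(n) = n \left(- n^{2} - 2 n - 3\right)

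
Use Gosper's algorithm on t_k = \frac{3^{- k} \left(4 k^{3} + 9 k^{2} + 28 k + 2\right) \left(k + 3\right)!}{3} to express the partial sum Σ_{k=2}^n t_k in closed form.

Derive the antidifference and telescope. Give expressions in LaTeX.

Compute t_(k+1)/t_k: get (4*k**4 + 37*k**3 + 142*k**2 + 275*k + 172)/(3*(4*k**3 + 9*k**2 + 28*k + 2)).
Take A(k)=k/3 + 4/3, B(k)=1, C(k)=k**3 + 9*k**2/4 + 7*k + 1/2.
Key eq: (k/3 + 4/3)·f(k+1) = (1)·f(k) + (k**3 + 9*k**2/4 + 7*k + 1/2).
Bound: deg f ≤ 2.
Solve for f: f(k) = 3*(4*k**2 - 3*k - 2)/4 (degree 2 ≤ 2).
Get s_k = R·t_k = (4*k**2 - 3*k - 2)*factorial(k + 3)/3**k with R(k) = B(k−1)f(k)/C(k) = 3*(4*k**2 - 3*k - 2)/(4*k**3 + 9*k**2 + 28*k + 2).
Check: Δs_k = (4*k**3 + 9*k**2 + 28*k + 2)*factorial(k + 3)/(3*3**k). ✓
Evaluate: s_(n+1) = 3**(-n - 1)*(4*n**2 + 5*n - 1)*factorial(n + 4); subtract s_(2) = 320/3 ⇒ S(n) = 3**(-n - 1)*(-320*3**n + 4*n**6*factorial(n) + 45*n**5*factorial(n) + 189*n**4*factorial(n) + 365*n**3*factorial(n) + 311*n**2*factorial(n) + 70*n*factorial(n) - 24*factorial(n)).

S(n) = 3^{- n - 1} \left(- 320 \cdot 3^{n} + 4 n^{6} n! + 45 n^{5} n! + 189 n^{4} n! + 365 n^{3} n! + 311 n^{2} n! + 70 n n! - 24 n!\right)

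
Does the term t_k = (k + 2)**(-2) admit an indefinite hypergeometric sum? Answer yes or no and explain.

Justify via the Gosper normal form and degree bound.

Step 1: r(k) = (k + 2)**2/(k + 3)**2.
Normal form (A,B,C) = (k**2 + 4*k + 4, k**2 + 6*k + 9, 1).
f must satisfy (k**2 + 4*k + 4)·f(k+1) − (k**2 + 4*k + 4)·f(k) = 1.
d = 0 from the (2,2,0) case.
Generic f = c0 gives residual -1; -1 = 0 cannot hold, so t_k is not Gosper-summable.

No — the linear system for f has no solution.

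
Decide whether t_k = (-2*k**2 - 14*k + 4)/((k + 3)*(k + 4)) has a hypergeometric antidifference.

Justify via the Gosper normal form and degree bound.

Step 1: r(k) = (k + 3)*(7*k + (k + 1)**2 + 5)/((k + 5)*(k**2 + 7*k - 2)).
Normal form (A,B,C) = (k + 3, k + 5, k**2 + 7*k - 2).
Solve (k + 3)·f(k+1) − (k + 4)·f(k) = k**2 + 7*k - 2.
deg f ≤ 2 (via 1,1,2).
Solve for f: f(k) = k*(3*k - 5)/3 (degree 2 ≤ 2).
Certificate R = B(k−1)f/C = k*(k + 4)*(3*k - 5)/(3*(k**2 + 7*k - 2)) gives s_k = 2*k*(5 - 3*k)/(3*(k + 3)).
Check: Δs_k = 2*(-k**2 - 7*k + 2)/(k**2 + 7*k + 12). ✓

Yes. s_k = 2*k*(5 - 3*k)/(3*(k + 3)).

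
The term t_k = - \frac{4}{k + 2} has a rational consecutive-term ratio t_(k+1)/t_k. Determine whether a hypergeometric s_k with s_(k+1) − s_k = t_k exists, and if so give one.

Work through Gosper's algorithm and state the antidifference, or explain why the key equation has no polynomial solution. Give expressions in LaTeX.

none — t_k is not Gosper-summable

Compute t_(k+1)/t_k: get (k + 2)/(k + 3).
Factor: A=k + 2; B=k + 3; C=1.
Need (k + 2)·f(k+1) − (k + 2)·f(k) = 1.
Degrees (1,1,0) ⇒ d ≤ 0.
Generic f = c0 gives residual -1; -1 = 0 cannot hold, so t_k is not Gosper-summable.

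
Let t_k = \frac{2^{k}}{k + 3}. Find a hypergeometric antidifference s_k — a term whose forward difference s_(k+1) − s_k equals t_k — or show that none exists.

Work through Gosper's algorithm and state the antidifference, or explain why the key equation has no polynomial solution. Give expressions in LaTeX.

t_(k+1)/t_k = 2*(k + 3)/(k + 4).
Gosper form: A/B · C(k+1)/C(k) with A=2*k + 6, B=k + 4, C=1.
f must satisfy (2*k + 6)·f(k+1) − (k + 3)·f(k) = 1.
deg f ≤ -1 (via 1,1,0).
deg f ≤ -1 is impossible — no certificate.

none — t_k is not Gosper-summable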